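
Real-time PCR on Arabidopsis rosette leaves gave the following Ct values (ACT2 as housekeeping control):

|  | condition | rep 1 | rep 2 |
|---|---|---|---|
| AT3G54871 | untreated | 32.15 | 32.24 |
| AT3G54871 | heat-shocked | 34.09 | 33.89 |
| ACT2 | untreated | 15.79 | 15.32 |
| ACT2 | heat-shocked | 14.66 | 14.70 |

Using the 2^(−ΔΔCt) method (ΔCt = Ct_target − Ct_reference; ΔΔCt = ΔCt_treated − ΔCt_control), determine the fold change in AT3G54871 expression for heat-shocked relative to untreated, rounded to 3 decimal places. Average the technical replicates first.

Mean Ct: AT3G54871 untreated 32.195; AT3G54871 heat-shocked 33.990; ACT2 untreated 15.555; ACT2 heat-shocked 14.680
ΔCt(untreated) = 32.195 − 15.555 = 16.640
ΔCt(heat-shocked) = 33.990 − 14.680 = 19.310
ΔΔCt = 19.310 − 16.640 = 2.670
Fold change = 2^(−2.670) = 0.1571

0.157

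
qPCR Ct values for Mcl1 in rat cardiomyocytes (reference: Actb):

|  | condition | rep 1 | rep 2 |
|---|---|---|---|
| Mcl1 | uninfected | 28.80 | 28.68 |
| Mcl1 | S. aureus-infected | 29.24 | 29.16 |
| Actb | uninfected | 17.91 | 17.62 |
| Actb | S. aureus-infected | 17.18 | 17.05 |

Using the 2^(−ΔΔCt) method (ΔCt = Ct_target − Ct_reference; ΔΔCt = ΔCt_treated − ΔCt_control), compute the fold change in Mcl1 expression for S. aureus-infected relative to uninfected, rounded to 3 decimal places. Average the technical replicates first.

Mean Ct: Mcl1 uninfected 28.740; Mcl1 S. aureus-infected 29.200; Actb uninfected 17.765; Actb S. aureus-infected 17.115
ΔCt(uninfected) = 28.740 − 17.765 = 10.975
ΔCt(S. aureus-infected) = 29.200 − 17.115 = 12.085
ΔΔCt = 12.085 − 10.975 = 1.110
Fold change = 2^(−1.110) = 0.4633

0.463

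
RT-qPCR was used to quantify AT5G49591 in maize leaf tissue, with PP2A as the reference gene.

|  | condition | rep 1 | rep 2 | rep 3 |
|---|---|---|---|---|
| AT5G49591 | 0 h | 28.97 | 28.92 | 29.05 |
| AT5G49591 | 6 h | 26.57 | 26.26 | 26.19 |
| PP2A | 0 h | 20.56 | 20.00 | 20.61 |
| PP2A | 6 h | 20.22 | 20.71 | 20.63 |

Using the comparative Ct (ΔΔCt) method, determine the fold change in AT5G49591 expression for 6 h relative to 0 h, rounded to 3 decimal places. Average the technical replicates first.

6.821

Mean Ct: AT5G49591 0 h 28.980; AT5G49591 6 h 26.340; PP2A 0 h 20.390; PP2A 6 h 20.520
ΔCt(0 h) = 28.980 − 20.390 = 8.590
ΔCt(6 h) = 26.340 − 20.520 = 5.820
ΔΔCt = 5.820 − 8.590 = -2.770
Fold change = 2^(−(-2.770)) = 2^2.770 = 6.8211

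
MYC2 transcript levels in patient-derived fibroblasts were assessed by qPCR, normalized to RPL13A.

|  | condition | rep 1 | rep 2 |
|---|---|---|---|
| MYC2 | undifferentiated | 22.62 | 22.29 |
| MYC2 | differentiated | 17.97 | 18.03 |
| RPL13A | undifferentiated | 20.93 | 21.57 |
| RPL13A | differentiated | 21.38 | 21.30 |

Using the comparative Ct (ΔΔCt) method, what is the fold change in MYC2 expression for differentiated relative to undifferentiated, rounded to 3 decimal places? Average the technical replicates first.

23.344

Mean Ct: MYC2 undifferentiated 22.455; MYC2 differentiated 18.000; RPL13A undifferentiated 21.250; RPL13A differentiated 21.340
ΔCt(undifferentiated) = 22.455 − 21.250 = 1.205
ΔCt(differentiated) = 18.000 − 21.340 = -3.340
ΔΔCt = -3.340 − 1.205 = -4.545
Fold change = 2^(−(-4.545)) = 2^4.545 = 23.3443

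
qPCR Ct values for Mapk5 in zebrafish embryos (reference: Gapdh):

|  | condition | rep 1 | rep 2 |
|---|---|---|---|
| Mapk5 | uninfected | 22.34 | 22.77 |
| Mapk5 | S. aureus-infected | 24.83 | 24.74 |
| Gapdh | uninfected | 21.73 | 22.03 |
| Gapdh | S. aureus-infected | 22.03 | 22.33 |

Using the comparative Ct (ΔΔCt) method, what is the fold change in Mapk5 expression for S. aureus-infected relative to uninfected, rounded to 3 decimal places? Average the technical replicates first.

0.262

Mean Ct: Mapk5 uninfected 22.555; Mapk5 S. aureus-infected 24.785; Gapdh uninfected 21.880; Gapdh S. aureus-infected 22.180
ΔCt(uninfected) = 22.555 − 21.880 = 0.675
ΔCt(S. aureus-infected) = 24.785 − 22.180 = 2.605
ΔΔCt = 2.605 − 0.675 = 1.930
Fold change = 2^(−1.930) = 0.2624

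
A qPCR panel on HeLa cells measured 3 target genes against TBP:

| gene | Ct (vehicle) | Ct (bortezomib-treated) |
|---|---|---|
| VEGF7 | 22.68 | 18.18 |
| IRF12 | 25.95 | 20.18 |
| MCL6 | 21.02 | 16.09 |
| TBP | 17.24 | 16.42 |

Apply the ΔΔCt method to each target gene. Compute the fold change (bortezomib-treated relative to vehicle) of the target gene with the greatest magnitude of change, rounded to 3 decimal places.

30.910

VEGF7: ΔΔCt = (18.18−16.42) − (22.68−17.24) = 1.76 − 5.44 = -3.68; fold change = 2^3.68 = 12.817
IRF12: ΔΔCt = (20.18−16.42) − (25.95−17.24) = 3.76 − 8.71 = -4.95; fold change = 2^4.95 = 30.910
MCL6: ΔΔCt = (16.09−16.42) − (21.02−17.24) = -0.33 − 3.78 = -4.11; fold change = 2^4.11 = 17.268
IRF12 has the largest |ΔΔCt| = 4.95.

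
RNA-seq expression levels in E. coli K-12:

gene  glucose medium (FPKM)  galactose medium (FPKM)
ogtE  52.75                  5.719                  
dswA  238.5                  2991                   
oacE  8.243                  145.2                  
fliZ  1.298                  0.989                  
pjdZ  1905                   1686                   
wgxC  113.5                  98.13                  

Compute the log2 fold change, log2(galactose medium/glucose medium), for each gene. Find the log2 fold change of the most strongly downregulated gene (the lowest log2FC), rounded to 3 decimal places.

-3.205

log2(5.719/52.75) = -3.205  (ogtE)
log2(2991/238.5) = 3.649  (dswA)
log2(145.2/8.243) = 4.139  (oacE)
log2(0.989/1.298) = -0.392  (fliZ)
log2(1686/1905) = -0.176  (pjdZ)
log2(98.13/113.5) = -0.210  (wgxC)
ogtE is most strongly downregulated.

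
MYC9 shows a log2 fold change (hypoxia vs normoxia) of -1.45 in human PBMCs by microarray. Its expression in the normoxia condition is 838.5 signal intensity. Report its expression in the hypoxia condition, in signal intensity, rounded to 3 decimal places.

Fold change = 2^(-1.45) = 0.3660
hypoxia expression = 838.5 × 0.3660 = 306.909

306.909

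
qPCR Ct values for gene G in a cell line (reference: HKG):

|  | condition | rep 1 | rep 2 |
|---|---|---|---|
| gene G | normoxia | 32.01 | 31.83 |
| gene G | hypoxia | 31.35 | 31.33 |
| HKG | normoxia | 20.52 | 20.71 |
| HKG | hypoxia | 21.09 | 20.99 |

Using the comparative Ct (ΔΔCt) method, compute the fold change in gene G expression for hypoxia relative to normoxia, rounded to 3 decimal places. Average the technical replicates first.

2.007

Mean Ct: gene G normoxia 31.920; gene G hypoxia 31.340; HKG normoxia 20.615; HKG hypoxia 21.040
ΔCt(normoxia) = 31.920 − 20.615 = 11.305
ΔCt(hypoxia) = 31.340 − 21.040 = 10.300
ΔΔCt = 10.300 − 11.305 = -1.005
Fold change = 2^(−(-1.005)) = 2^1.005 = 2.0069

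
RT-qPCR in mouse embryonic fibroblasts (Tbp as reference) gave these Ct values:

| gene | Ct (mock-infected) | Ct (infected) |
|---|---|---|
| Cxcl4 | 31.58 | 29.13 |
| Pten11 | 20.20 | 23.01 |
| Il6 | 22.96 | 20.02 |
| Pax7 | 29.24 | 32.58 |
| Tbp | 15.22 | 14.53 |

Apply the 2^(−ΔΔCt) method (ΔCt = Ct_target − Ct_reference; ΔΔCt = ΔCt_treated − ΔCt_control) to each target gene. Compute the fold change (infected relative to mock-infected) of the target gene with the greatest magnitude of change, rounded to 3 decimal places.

Cxcl4: ΔΔCt = (29.13−14.53) − (31.58−15.22) = 14.60 − 16.36 = -1.76; fold change = 2^1.76 = 3.387
Pten11: ΔΔCt = (23.01−14.53) − (20.20−15.22) = 8.48 − 4.98 = 3.50; fold change = 2^-3.50 = 0.088
Il6: ΔΔCt = (20.02−14.53) − (22.96−15.22) = 5.49 − 7.74 = -2.25; fold change = 2^2.25 = 4.757
Pax7: ΔΔCt = (32.58−14.53) − (29.24−15.22) = 18.05 − 14.02 = 4.03; fold change = 2^-4.03 = 0.061
Pax7 has the largest |ΔΔCt| = 4.03.

0.061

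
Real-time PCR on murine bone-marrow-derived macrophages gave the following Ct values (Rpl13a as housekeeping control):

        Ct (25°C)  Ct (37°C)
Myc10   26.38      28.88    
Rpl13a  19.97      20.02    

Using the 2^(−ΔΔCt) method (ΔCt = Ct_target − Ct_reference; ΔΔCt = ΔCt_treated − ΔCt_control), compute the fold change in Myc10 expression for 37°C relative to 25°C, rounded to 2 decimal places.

ΔCt(25°C) = 26.380 − 19.970 = 6.410
ΔCt(37°C) = 28.880 − 20.020 = 8.860
ΔΔCt = 8.860 − 6.410 = 2.450
Fold change = 2^(−2.450) = 0.183

0.18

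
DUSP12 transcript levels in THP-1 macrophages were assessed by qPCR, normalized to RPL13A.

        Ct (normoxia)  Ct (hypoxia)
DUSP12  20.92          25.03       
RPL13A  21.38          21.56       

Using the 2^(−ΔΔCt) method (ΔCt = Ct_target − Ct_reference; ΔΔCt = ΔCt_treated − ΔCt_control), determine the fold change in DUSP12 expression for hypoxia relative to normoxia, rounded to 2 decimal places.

0.07

ΔCt(normoxia) = 20.920 − 21.380 = -0.460
ΔCt(hypoxia) = 25.030 − 21.560 = 3.470
ΔΔCt = 3.470 − (-0.460) = 3.930
Fold change = 2^(−3.930) = 0.066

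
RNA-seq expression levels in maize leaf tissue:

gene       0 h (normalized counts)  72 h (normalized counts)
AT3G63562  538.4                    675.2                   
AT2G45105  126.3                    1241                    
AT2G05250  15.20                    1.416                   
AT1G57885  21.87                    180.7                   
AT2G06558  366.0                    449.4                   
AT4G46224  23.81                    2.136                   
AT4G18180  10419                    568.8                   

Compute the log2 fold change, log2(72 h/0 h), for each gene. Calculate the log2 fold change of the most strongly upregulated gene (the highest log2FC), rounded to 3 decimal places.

3.297

log2(675.2/538.4) = 0.327  (AT3G63562)
log2(1241/126.3) = 3.297  (AT2G45105)
log2(1.416/15.20) = -3.424  (AT2G05250)
log2(180.7/21.87) = 3.047  (AT1G57885)
log2(449.4/366.0) = 0.296  (AT2G06558)
log2(2.136/23.81) = -3.479  (AT4G46224)
log2(568.8/10419) = -4.195  (AT4G18180)
AT2G45105 is most strongly upregulated.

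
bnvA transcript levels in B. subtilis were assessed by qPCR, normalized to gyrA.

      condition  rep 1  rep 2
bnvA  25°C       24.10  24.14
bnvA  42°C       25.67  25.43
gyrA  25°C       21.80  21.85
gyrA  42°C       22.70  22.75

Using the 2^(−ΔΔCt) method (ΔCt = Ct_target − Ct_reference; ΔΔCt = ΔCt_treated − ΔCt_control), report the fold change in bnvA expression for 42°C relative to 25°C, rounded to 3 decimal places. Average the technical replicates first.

Mean Ct: bnvA 25°C 24.120; bnvA 42°C 25.550; gyrA 25°C 21.825; gyrA 42°C 22.725
ΔCt(25°C) = 24.120 − 21.825 = 2.295
ΔCt(42°C) = 25.550 − 22.725 = 2.825
ΔΔCt = 2.825 − 2.295 = 0.530
Fold change = 2^(−0.530) = 0.6926

0.693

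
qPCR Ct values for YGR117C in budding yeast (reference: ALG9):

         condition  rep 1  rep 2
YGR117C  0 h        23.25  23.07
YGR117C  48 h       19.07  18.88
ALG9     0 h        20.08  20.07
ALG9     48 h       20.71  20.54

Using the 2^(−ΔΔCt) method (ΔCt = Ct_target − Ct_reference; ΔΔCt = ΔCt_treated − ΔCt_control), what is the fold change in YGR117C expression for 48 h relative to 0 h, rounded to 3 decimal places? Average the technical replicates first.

26.630

Mean Ct: YGR117C 0 h 23.160; YGR117C 48 h 18.975; ALG9 0 h 20.075; ALG9 48 h 20.625
ΔCt(0 h) = 23.160 − 20.075 = 3.085
ΔCt(48 h) = 18.975 − 20.625 = -1.650
ΔΔCt = -1.650 − 3.085 = -4.735
Fold change = 2^(−(-4.735)) = 2^4.735 = 26.6304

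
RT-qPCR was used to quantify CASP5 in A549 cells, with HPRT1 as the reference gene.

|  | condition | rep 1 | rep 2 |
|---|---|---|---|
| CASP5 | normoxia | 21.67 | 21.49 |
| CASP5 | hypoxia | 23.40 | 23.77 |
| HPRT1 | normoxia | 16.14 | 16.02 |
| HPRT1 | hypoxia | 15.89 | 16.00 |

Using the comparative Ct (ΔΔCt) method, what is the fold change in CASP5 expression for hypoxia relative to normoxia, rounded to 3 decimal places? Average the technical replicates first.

Mean Ct: CASP5 normoxia 21.580; CASP5 hypoxia 23.585; HPRT1 normoxia 16.080; HPRT1 hypoxia 15.945
ΔCt(normoxia) = 21.580 − 16.080 = 5.500
ΔCt(hypoxia) = 23.585 − 15.945 = 7.640
ΔΔCt = 7.640 − 5.500 = 2.140
Fold change = 2^(−2.140) = 0.2269

0.227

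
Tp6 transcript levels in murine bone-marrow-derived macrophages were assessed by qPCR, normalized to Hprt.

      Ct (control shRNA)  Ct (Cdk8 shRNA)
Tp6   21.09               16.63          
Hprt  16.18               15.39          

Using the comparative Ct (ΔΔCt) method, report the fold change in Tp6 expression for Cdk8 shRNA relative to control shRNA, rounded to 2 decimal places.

12.73

ΔCt(control shRNA) = 21.090 − 16.180 = 4.910
ΔCt(Cdk8 shRNA) = 16.630 − 15.390 = 1.240
ΔΔCt = 1.240 − 4.910 = -3.670
Fold change = 2^(−(-3.670)) = 2^3.670 = 12.729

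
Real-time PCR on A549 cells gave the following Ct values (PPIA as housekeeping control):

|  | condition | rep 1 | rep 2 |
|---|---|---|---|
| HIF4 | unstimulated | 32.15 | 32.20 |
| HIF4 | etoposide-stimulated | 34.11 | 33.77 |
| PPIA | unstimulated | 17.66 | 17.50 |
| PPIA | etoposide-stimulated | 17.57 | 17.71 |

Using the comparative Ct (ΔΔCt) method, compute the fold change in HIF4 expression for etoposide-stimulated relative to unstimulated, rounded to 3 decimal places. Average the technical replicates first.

Mean Ct: HIF4 unstimulated 32.175; HIF4 etoposide-stimulated 33.940; PPIA unstimulated 17.580; PPIA etoposide-stimulated 17.640
ΔCt(unstimulated) = 32.175 − 17.580 = 14.595
ΔCt(etoposide-stimulated) = 33.940 − 17.640 = 16.300
ΔΔCt = 16.300 − 14.595 = 1.705
Fold change = 2^(−1.705) = 0.3067

0.307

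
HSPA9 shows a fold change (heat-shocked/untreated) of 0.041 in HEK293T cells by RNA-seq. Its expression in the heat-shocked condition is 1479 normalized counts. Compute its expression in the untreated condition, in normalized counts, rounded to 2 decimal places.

untreated expression = 1479 / 0.041 = 36073.17

36073.17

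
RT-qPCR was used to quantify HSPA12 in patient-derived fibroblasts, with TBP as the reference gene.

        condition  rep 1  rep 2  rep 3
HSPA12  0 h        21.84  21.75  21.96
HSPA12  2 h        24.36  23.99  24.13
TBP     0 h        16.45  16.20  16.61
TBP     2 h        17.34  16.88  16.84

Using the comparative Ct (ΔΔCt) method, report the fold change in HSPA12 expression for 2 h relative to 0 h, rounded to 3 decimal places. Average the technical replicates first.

Mean Ct: HSPA12 0 h 21.850; HSPA12 2 h 24.160; TBP 0 h 16.420; TBP 2 h 17.020
ΔCt(0 h) = 21.850 − 16.420 = 5.430
ΔCt(2 h) = 24.160 − 17.020 = 7.140
ΔΔCt = 7.140 − 5.430 = 1.710
Fold change = 2^(−1.710) = 0.3057

0.306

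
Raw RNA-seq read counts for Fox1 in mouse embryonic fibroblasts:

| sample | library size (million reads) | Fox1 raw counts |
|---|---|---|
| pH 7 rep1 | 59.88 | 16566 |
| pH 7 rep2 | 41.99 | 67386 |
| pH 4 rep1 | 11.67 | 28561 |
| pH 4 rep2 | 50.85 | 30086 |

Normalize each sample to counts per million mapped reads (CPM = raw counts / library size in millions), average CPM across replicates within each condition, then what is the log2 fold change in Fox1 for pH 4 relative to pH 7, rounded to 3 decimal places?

0.692

CPM(pH 7 rep1) = 16566 / 59.88 = 276.6533
CPM(pH 7 rep2) = 67386 / 41.99 = 1604.8107
CPM(pH 4 rep1) = 28561 / 11.67 = 2447.3865
CPM(pH 4 rep2) = 30086 / 50.85 = 591.6618
mean CPM(pH 7) = 940.7320; mean CPM(pH 4) = 1519.5241
Fold change = 1519.5241 / 940.7320 = 1.61526
log2(1.61526) = 0.6918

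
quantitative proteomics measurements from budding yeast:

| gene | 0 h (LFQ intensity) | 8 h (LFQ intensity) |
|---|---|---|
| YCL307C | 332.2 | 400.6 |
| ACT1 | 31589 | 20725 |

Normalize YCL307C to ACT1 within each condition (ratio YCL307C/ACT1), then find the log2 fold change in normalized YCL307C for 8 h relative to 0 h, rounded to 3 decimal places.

YCL307C/ACT1 (0 h) = 332.2 / 31589 = 0.010516
YCL307C/ACT1 (8 h) = 400.6 / 20725 = 0.019329
Fold change = 0.019329 / 0.010516 = 1.8380
log2(1.8380) = 0.8782

0.878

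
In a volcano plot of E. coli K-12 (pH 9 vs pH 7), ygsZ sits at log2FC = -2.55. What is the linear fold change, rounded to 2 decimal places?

0.17

Fold change = 2^(-2.55) = 0.171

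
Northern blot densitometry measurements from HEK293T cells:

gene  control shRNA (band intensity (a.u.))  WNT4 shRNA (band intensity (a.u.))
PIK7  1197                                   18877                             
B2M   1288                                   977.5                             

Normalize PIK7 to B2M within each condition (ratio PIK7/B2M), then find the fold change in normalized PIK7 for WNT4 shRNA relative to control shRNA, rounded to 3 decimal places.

20.780

PIK7/B2M (control shRNA) = 1197 / 1288 = 0.92935
PIK7/B2M (WNT4 shRNA) = 18877 / 977.5 = 19.312
Fold change = 19.312 / 0.92935 = 20.7796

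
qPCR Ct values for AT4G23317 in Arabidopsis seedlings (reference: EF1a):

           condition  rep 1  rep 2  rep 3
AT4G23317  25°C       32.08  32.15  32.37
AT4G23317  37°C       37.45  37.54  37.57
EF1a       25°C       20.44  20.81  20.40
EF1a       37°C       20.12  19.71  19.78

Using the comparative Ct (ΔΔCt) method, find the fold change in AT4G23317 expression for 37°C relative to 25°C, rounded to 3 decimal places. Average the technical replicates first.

Mean Ct: AT4G23317 25°C 32.200; AT4G23317 37°C 37.520; EF1a 25°C 20.550; EF1a 37°C 19.870
ΔCt(25°C) = 32.200 − 20.550 = 11.650
ΔCt(37°C) = 37.520 − 19.870 = 17.650
ΔΔCt = 17.650 − 11.650 = 6.000
Fold change = 2^(−6.000) = 0.0156

0.016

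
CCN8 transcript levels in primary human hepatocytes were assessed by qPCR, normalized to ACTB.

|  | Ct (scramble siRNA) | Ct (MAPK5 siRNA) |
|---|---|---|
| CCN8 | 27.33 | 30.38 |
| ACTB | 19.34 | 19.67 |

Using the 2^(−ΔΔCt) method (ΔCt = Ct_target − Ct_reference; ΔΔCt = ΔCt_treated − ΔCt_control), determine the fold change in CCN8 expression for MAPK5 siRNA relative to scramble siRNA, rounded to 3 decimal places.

0.152

ΔCt(scramble siRNA) = 27.330 − 19.340 = 7.990
ΔCt(MAPK5 siRNA) = 30.380 − 19.670 = 10.710
ΔΔCt = 10.710 − 7.990 = 2.720
Fold change = 2^(−2.720) = 0.1518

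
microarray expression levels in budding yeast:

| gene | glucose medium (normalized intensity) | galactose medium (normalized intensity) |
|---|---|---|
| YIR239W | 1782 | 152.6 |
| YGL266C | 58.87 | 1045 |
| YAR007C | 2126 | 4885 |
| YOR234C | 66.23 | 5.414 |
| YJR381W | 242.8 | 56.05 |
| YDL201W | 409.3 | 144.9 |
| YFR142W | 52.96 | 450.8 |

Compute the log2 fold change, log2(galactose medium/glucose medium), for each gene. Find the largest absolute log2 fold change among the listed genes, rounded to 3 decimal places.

log2(152.6/1782) = -3.546  (YIR239W)
log2(1045/58.87) = 4.150  (YGL266C)
log2(4885/2126) = 1.200  (YAR007C)
log2(5.414/66.23) = -3.613  (YOR234C)
log2(56.05/242.8) = -2.115  (YJR381W)
log2(144.9/409.3) = -1.498  (YDL201W)
log2(450.8/52.96) = 3.090  (YFR142W)
The largest magnitude belongs to YGL266C.

4.150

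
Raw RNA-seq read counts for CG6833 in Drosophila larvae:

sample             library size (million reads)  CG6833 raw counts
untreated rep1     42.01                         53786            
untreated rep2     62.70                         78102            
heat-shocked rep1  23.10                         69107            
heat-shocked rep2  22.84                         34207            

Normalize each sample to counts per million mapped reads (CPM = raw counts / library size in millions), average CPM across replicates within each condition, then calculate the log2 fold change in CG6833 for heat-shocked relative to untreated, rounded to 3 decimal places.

0.830

CPM(untreated rep1) = 53786 / 42.01 = 1280.3142
CPM(untreated rep2) = 78102 / 62.70 = 1245.6459
CPM(heat-shocked rep1) = 69107 / 23.10 = 2991.6450
CPM(heat-shocked rep2) = 34207 / 22.84 = 1497.6795
mean CPM(untreated) = 1262.9801; mean CPM(heat-shocked) = 2244.6623
Fold change = 2244.6623 / 1262.9801 = 1.77727
log2(1.77727) = 0.8297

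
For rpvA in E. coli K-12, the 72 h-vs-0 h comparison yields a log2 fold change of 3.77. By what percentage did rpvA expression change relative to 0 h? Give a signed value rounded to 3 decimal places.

1264.216%

Fold change = 2^(3.77) = 13.6422
Percent change = (FC − 1) × 100% = (13.6422 − 1) × 100 = 1264.216%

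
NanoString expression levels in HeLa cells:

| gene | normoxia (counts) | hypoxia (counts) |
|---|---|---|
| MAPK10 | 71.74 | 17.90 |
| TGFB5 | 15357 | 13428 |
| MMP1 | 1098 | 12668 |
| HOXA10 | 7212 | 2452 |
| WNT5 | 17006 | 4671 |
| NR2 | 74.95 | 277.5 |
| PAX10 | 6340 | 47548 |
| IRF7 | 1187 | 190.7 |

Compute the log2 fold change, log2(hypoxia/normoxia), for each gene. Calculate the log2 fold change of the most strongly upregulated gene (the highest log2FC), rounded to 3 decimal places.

3.528

log2(17.90/71.74) = -2.003  (MAPK10)
log2(13428/15357) = -0.194  (TGFB5)
log2(12668/1098) = 3.528  (MMP1)
log2(2452/7212) = -1.556  (HOXA10)
log2(4671/17006) = -1.864  (WNT5)
log2(277.5/74.95) = 1.888  (NR2)
log2(47548/6340) = 2.907  (PAX10)
log2(190.7/1187) = -2.638  (IRF7)
MMP1 is most strongly upregulated.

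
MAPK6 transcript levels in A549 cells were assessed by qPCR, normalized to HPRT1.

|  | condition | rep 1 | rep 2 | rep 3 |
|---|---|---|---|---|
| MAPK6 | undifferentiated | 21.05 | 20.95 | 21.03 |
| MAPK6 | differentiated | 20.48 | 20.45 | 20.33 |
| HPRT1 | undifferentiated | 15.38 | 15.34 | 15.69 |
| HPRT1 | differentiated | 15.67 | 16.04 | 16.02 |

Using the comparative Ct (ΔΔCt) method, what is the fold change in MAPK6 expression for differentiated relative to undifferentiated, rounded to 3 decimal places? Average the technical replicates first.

2.042

Mean Ct: MAPK6 undifferentiated 21.010; MAPK6 differentiated 20.420; HPRT1 undifferentiated 15.470; HPRT1 differentiated 15.910
ΔCt(undifferentiated) = 21.010 − 15.470 = 5.540
ΔCt(differentiated) = 20.420 − 15.910 = 4.510
ΔΔCt = 4.510 − 5.540 = -1.030
Fold change = 2^(−(-1.030)) = 2^1.030 = 2.0420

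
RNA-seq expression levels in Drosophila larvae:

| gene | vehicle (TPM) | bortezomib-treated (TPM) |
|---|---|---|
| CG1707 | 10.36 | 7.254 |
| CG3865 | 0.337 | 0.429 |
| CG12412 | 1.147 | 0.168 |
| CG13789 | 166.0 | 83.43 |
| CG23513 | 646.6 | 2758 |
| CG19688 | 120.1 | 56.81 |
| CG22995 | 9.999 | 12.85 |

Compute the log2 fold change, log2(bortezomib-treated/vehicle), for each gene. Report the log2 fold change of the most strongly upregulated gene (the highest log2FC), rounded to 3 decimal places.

2.093

log2(7.254/10.36) = -0.514  (CG1707)
log2(0.429/0.337) = 0.348  (CG3865)
log2(0.168/1.147) = -2.771  (CG12412)
log2(83.43/166.0) = -0.993  (CG13789)
log2(2758/646.6) = 2.093  (CG23513)
log2(56.81/120.1) = -1.080  (CG19688)
log2(12.85/9.999) = 0.362  (CG22995)
CG23513 is most strongly upregulated.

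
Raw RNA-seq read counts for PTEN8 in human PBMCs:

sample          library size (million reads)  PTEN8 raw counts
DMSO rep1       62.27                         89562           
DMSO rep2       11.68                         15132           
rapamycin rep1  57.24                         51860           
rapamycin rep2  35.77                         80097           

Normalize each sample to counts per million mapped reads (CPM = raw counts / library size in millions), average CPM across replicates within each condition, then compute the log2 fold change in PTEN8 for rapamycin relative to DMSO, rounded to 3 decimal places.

0.202

CPM(DMSO rep1) = 89562 / 62.27 = 1438.2849
CPM(DMSO rep2) = 15132 / 11.68 = 1295.5479
CPM(rapamycin rep1) = 51860 / 57.24 = 906.0098
CPM(rapamycin rep2) = 80097 / 35.77 = 2239.2228
mean CPM(DMSO) = 1366.9164; mean CPM(rapamycin) = 1572.6163
Fold change = 1572.6163 / 1366.9164 = 1.15048
log2(1.15048) = 0.2022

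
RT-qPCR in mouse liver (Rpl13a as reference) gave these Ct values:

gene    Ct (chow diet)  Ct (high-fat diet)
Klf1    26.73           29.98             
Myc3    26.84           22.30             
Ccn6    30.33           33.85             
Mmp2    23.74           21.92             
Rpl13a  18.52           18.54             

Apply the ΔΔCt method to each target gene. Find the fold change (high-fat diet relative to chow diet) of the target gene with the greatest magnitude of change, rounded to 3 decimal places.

23.588

Klf1: ΔΔCt = (29.98−18.54) − (26.73−18.52) = 11.44 − 8.21 = 3.23; fold change = 2^-3.23 = 0.107
Myc3: ΔΔCt = (22.30−18.54) − (26.84−18.52) = 3.76 − 8.32 = -4.56; fold change = 2^4.56 = 23.588
Ccn6: ΔΔCt = (33.85−18.54) − (30.33−18.52) = 15.31 − 11.81 = 3.50; fold change = 2^-3.50 = 0.088
Mmp2: ΔΔCt = (21.92−18.54) − (23.74−18.52) = 3.38 − 5.22 = -1.84; fold change = 2^1.84 = 3.580
Myc3 has the largest |ΔΔCt| = 4.56.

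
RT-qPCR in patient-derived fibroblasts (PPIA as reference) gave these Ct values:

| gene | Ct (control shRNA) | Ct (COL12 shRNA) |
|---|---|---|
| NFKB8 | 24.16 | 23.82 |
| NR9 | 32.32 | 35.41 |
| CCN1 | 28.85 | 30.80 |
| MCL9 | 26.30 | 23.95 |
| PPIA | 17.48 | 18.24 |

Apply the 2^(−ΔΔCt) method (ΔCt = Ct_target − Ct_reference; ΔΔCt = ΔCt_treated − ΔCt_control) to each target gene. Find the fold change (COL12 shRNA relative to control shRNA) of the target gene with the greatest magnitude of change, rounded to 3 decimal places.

NFKB8: ΔΔCt = (23.82−18.24) − (24.16−17.48) = 5.58 − 6.68 = -1.10; fold change = 2^1.10 = 2.144
NR9: ΔΔCt = (35.41−18.24) − (32.32−17.48) = 17.17 − 14.84 = 2.33; fold change = 2^-2.33 = 0.199
CCN1: ΔΔCt = (30.80−18.24) − (28.85−17.48) = 12.56 − 11.37 = 1.19; fold change = 2^-1.19 = 0.438
MCL9: ΔΔCt = (23.95−18.24) − (26.30−17.48) = 5.71 − 8.82 = -3.11; fold change = 2^3.11 = 8.634
MCL9 has the largest |ΔΔCt| = 3.11.

8.634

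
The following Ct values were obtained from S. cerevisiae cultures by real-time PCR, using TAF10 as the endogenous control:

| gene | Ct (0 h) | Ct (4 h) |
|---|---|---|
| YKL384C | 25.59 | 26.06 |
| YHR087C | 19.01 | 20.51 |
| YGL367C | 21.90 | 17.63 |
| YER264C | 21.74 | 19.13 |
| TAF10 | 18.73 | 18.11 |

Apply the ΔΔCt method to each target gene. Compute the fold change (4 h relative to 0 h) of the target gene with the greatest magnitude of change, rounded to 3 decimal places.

12.553

YKL384C: ΔΔCt = (26.06−18.11) − (25.59−18.73) = 7.95 − 6.86 = 1.09; fold change = 2^-1.09 = 0.470
YHR087C: ΔΔCt = (20.51−18.11) − (19.01−18.73) = 2.40 − 0.28 = 2.12; fold change = 2^-2.12 = 0.230
YGL367C: ΔΔCt = (17.63−18.11) − (21.90−18.73) = -0.48 − 3.17 = -3.65; fold change = 2^3.65 = 12.553
YER264C: ΔΔCt = (19.13−18.11) − (21.74−18.73) = 1.02 − 3.01 = -1.99; fold change = 2^1.99 = 3.972
YGL367C has the largest |ΔΔCt| = 3.65.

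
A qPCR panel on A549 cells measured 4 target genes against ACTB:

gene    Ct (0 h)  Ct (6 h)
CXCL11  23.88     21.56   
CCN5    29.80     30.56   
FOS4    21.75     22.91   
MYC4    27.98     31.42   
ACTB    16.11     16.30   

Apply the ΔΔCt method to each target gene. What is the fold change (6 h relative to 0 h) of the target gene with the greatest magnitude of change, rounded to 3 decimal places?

0.105

CXCL11: ΔΔCt = (21.56−16.30) − (23.88−16.11) = 5.26 − 7.77 = -2.51; fold change = 2^2.51 = 5.696
CCN5: ΔΔCt = (30.56−16.30) − (29.80−16.11) = 14.26 − 13.69 = 0.57; fold change = 2^-0.57 = 0.674
FOS4: ΔΔCt = (22.91−16.30) − (21.75−16.11) = 6.61 − 5.64 = 0.97; fold change = 2^-0.97 = 0.511
MYC4: ΔΔCt = (31.42−16.30) − (27.98−16.11) = 15.12 − 11.87 = 3.25; fold change = 2^-3.25 = 0.105
MYC4 has the largest |ΔΔCt| = 3.25.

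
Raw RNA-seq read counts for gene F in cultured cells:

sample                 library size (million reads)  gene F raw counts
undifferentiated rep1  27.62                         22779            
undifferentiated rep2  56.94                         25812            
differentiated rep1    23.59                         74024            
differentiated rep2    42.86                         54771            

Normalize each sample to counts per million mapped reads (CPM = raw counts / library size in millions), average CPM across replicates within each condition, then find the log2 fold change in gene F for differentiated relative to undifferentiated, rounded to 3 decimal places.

1.789

CPM(undifferentiated rep1) = 22779 / 27.62 = 824.7285
CPM(undifferentiated rep2) = 25812 / 56.94 = 453.3193
CPM(differentiated rep1) = 74024 / 23.59 = 3137.9398
CPM(differentiated rep2) = 54771 / 42.86 = 1277.9048
mean CPM(undifferentiated) = 639.0239; mean CPM(differentiated) = 2207.9223
Fold change = 2207.9223 / 639.0239 = 3.45515
log2(3.45515) = 1.7887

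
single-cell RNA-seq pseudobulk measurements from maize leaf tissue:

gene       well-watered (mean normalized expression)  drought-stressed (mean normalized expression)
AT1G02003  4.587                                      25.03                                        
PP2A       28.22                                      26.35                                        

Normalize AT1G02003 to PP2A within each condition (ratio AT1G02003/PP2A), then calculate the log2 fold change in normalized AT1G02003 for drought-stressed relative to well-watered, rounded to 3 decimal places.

AT1G02003/PP2A (well-watered) = 4.587 / 28.22 = 0.16254
AT1G02003/PP2A (drought-stressed) = 25.03 / 26.35 = 0.94991
Fold change = 0.94991 / 0.16254 = 5.8440
log2(5.8440) = 2.5470

2.547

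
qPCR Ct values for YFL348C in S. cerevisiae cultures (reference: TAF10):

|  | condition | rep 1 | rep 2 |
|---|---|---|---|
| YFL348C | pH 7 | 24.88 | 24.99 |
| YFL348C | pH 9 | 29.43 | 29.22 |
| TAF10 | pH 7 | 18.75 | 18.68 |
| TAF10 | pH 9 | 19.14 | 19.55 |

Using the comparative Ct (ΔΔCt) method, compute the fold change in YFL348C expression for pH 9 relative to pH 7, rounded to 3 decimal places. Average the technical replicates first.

Mean Ct: YFL348C pH 7 24.935; YFL348C pH 9 29.325; TAF10 pH 7 18.715; TAF10 pH 9 19.345
ΔCt(pH 7) = 24.935 − 18.715 = 6.220
ΔCt(pH 9) = 29.325 − 19.345 = 9.980
ΔΔCt = 9.980 − 6.220 = 3.760
Fold change = 2^(−3.760) = 0.0738

0.074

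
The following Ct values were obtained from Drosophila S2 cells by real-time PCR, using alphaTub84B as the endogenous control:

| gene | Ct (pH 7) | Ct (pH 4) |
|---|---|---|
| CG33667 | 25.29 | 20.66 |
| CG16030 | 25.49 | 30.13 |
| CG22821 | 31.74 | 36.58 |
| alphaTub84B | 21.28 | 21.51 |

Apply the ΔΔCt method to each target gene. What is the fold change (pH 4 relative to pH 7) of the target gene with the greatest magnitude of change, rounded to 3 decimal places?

CG33667: ΔΔCt = (20.66−21.51) − (25.29−21.28) = -0.85 − 4.01 = -4.86; fold change = 2^4.86 = 29.041
CG16030: ΔΔCt = (30.13−21.51) − (25.49−21.28) = 8.62 − 4.21 = 4.41; fold change = 2^-4.41 = 0.047
CG22821: ΔΔCt = (36.58−21.51) − (31.74−21.28) = 15.07 − 10.46 = 4.61; fold change = 2^-4.61 = 0.041
CG33667 has the largest |ΔΔCt| = 4.86.

29.041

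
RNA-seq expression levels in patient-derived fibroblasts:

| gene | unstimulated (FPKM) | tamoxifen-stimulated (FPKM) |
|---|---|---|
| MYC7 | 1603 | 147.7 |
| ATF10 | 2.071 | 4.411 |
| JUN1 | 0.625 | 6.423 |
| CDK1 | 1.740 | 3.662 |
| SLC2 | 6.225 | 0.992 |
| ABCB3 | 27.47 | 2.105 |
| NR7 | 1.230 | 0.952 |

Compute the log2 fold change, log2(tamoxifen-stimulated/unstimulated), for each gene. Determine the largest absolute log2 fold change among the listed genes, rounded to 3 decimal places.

3.706

log2(147.7/1603) = -3.440  (MYC7)
log2(4.411/2.071) = 1.091  (ATF10)
log2(6.423/0.625) = 3.361  (JUN1)
log2(3.662/1.740) = 1.074  (CDK1)
log2(0.992/6.225) = -2.650  (SLC2)
log2(2.105/27.47) = -3.706  (ABCB3)
log2(0.952/1.230) = -0.370  (NR7)
The largest magnitude belongs to ABCB3.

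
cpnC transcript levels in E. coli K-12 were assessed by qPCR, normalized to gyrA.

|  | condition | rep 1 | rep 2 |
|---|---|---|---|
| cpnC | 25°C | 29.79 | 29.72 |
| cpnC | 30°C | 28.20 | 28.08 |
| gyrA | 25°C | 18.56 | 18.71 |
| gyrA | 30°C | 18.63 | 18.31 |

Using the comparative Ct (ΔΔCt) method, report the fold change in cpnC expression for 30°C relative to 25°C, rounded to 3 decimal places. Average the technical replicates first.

Mean Ct: cpnC 25°C 29.755; cpnC 30°C 28.140; gyrA 25°C 18.635; gyrA 30°C 18.470
ΔCt(25°C) = 29.755 − 18.635 = 11.120
ΔCt(30°C) = 28.140 − 18.470 = 9.670
ΔΔCt = 9.670 − 11.120 = -1.450
Fold change = 2^(−(-1.450)) = 2^1.450 = 2.7321

2.732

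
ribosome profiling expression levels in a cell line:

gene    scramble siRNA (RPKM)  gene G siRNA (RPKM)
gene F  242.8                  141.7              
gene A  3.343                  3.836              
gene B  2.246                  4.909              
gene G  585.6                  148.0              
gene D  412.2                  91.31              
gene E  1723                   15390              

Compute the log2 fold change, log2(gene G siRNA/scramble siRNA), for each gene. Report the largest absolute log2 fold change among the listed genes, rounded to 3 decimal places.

log2(141.7/242.8) = -0.777  (gene F)
log2(3.836/3.343) = 0.198  (gene A)
log2(4.909/2.246) = 1.128  (gene B)
log2(148.0/585.6) = -1.984  (gene G)
log2(91.31/412.2) = -2.174  (gene D)
log2(15390/1723) = 3.159  (gene E)
The largest magnitude belongs to gene E.

3.159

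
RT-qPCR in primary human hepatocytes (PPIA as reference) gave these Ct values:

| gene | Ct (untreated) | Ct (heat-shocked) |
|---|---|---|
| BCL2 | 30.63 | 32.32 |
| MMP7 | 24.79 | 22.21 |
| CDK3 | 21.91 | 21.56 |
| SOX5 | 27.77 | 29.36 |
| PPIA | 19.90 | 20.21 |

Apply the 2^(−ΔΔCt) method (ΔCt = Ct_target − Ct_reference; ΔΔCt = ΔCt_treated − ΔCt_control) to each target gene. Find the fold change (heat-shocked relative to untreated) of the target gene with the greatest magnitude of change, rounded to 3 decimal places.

7.413

BCL2: ΔΔCt = (32.32−20.21) − (30.63−19.90) = 12.11 − 10.73 = 1.38; fold change = 2^-1.38 = 0.384
MMP7: ΔΔCt = (22.21−20.21) − (24.79−19.90) = 2.00 − 4.89 = -2.89; fold change = 2^2.89 = 7.413
CDK3: ΔΔCt = (21.56−20.21) − (21.91−19.90) = 1.35 − 2.01 = -0.66; fold change = 2^0.66 = 1.580
SOX5: ΔΔCt = (29.36−20.21) − (27.77−19.90) = 9.15 − 7.87 = 1.28; fold change = 2^-1.28 = 0.412
MMP7 has the largest |ΔΔCt| = 2.89.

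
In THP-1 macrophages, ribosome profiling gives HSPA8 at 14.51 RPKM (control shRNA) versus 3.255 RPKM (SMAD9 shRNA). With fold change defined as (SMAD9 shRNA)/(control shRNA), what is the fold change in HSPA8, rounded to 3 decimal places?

Fold change = 3.255 / 14.51 = 0.2243
HSPA8 is downregulated.

0.224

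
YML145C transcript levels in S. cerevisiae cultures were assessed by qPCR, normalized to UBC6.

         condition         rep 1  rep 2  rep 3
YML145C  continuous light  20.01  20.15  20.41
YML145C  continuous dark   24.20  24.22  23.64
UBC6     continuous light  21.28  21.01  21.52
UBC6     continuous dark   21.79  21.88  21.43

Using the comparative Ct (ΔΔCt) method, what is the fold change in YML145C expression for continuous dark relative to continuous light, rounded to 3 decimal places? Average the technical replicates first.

Mean Ct: YML145C continuous light 20.190; YML145C continuous dark 24.020; UBC6 continuous light 21.270; UBC6 continuous dark 21.700
ΔCt(continuous light) = 20.190 − 21.270 = -1.080
ΔCt(continuous dark) = 24.020 − 21.700 = 2.320
ΔΔCt = 2.320 − (-1.080) = 3.400
Fold change = 2^(−3.400) = 0.0947

0.095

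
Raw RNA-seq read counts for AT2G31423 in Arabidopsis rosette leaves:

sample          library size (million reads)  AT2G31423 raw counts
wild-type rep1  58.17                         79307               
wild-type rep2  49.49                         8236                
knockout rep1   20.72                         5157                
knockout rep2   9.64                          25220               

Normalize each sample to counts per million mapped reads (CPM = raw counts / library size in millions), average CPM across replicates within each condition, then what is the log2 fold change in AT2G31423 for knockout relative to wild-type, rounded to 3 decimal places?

0.905

CPM(wild-type rep1) = 79307 / 58.17 = 1363.3660
CPM(wild-type rep2) = 8236 / 49.49 = 166.4175
CPM(knockout rep1) = 5157 / 20.72 = 248.8900
CPM(knockout rep2) = 25220 / 9.64 = 2616.1826
mean CPM(wild-type) = 764.8917; mean CPM(knockout) = 1432.5363
Fold change = 1432.5363 / 764.8917 = 1.87286
log2(1.87286) = 0.9052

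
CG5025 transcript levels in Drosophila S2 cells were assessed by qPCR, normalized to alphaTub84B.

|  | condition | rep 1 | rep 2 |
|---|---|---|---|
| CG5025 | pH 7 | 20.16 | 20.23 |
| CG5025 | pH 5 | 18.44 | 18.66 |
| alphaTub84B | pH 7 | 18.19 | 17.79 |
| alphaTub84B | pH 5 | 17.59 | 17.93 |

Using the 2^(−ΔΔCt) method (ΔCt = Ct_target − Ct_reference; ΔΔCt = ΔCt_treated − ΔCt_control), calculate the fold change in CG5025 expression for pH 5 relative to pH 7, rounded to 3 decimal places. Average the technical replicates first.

2.667

Mean Ct: CG5025 pH 7 20.195; CG5025 pH 5 18.550; alphaTub84B pH 7 17.990; alphaTub84B pH 5 17.760
ΔCt(pH 7) = 20.195 − 17.990 = 2.205
ΔCt(pH 5) = 18.550 − 17.760 = 0.790
ΔΔCt = 0.790 − 2.205 = -1.415
Fold change = 2^(−(-1.415)) = 2^1.415 = 2.6666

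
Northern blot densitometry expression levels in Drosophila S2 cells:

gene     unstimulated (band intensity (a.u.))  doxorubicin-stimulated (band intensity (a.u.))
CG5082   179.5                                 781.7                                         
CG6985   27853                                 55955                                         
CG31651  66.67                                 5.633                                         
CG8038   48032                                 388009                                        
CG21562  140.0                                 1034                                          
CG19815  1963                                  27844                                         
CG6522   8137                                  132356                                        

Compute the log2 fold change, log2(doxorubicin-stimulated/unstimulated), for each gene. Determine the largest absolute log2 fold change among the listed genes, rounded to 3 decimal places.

log2(781.7/179.5) = 2.123  (CG5082)
log2(55955/27853) = 1.006  (CG6985)
log2(5.633/66.67) = -3.565  (CG31651)
log2(388009/48032) = 3.014  (CG8038)
log2(1034/140.0) = 2.885  (CG21562)
log2(27844/1963) = 3.826  (CG19815)
log2(132356/8137) = 4.024  (CG6522)
The largest magnitude belongs to CG6522.

4.024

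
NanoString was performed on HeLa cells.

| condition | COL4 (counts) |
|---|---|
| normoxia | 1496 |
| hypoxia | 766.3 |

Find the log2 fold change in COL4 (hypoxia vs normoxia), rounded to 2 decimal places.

Fold change = 766.3 / 1496 = 0.5122
log2(0.5122) = -0.965

-0.97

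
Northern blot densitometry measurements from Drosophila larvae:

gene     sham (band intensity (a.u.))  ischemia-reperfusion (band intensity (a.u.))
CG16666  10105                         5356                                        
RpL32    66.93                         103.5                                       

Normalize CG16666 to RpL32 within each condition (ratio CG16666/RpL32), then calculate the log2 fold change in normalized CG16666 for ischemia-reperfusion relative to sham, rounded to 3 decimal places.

-1.545

CG16666/RpL32 (sham) = 10105 / 66.93 = 150.98
CG16666/RpL32 (ischemia-reperfusion) = 5356 / 103.5 = 51.749
Fold change = 51.749 / 150.98 = 0.3428
log2(0.3428) = -1.5447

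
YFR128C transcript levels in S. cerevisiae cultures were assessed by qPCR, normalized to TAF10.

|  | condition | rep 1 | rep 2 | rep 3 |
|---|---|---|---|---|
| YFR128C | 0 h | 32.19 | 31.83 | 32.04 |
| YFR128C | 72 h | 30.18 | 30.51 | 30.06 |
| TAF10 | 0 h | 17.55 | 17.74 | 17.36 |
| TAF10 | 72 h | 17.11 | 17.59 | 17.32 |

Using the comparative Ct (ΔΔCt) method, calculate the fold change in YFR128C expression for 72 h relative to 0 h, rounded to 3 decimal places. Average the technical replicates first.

Mean Ct: YFR128C 0 h 32.020; YFR128C 72 h 30.250; TAF10 0 h 17.550; TAF10 72 h 17.340
ΔCt(0 h) = 32.020 − 17.550 = 14.470
ΔCt(72 h) = 30.250 − 17.340 = 12.910
ΔΔCt = 12.910 − 14.470 = -1.560
Fold change = 2^(−(-1.560)) = 2^1.560 = 2.9485

2.949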